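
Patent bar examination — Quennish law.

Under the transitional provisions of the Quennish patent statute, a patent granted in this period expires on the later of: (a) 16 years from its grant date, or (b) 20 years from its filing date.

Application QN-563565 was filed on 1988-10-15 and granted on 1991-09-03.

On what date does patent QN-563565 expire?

(a) grant + 16 years → 3 September 2007.
(b) filing + 20 years → 15 October 2008.
Later of the two: 15 October 2008.

2008-10-15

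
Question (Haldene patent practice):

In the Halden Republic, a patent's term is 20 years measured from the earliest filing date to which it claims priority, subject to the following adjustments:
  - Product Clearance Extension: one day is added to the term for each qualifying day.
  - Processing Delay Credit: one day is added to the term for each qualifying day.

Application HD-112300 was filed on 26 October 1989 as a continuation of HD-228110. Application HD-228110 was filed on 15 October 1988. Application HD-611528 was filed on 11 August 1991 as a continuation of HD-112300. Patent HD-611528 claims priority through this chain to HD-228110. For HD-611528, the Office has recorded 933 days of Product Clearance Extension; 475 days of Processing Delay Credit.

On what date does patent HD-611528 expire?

2012-08-23

Earliest priority filing: 15 October 1988.
Base term: 15 October 1988 + 20 years → 15 October 2008.
Product Clearance Extension: +933 days → 6 May 2011.
Processing Delay Credit: +475 days → 23 August 2012.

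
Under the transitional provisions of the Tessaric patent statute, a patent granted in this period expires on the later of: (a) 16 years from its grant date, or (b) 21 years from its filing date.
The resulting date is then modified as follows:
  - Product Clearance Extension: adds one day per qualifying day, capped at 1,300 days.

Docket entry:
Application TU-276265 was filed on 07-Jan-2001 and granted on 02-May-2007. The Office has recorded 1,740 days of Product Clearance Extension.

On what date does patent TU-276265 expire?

2026-11-22

(a) grant + 16 years → 2 May 2023.
(b) filing + 21 years → 7 January 2022.
Later of the two: 2 May 2023.
Product Clearance Extension: 1740 days claimed exceeds the 1300-day cap, so +1300 days → 22 November 2026.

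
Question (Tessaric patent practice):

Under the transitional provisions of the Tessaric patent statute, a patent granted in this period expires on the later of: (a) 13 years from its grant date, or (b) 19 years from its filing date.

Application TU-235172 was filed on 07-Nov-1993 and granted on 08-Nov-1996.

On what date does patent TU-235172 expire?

2012-11-07

(a) grant + 13 years → 8 November 2009.
(b) filing + 19 years → 7 November 2012.
Later of the two: 7 November 2012.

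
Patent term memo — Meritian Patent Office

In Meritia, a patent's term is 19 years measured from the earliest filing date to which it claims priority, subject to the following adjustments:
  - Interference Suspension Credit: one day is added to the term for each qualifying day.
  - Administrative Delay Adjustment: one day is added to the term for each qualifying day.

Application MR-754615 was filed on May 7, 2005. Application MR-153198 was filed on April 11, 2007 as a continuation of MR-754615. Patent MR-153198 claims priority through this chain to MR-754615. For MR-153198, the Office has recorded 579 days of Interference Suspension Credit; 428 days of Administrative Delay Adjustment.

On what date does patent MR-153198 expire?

February 8, 2027

Earliest priority filing: 7 May 2005.
Base term: 7 May 2005 + 19 years → 7 May 2024.
Interference Suspension Credit: +579 days → 7 December 2025.
Administrative Delay Adjustment: +428 days → 8 February 2027.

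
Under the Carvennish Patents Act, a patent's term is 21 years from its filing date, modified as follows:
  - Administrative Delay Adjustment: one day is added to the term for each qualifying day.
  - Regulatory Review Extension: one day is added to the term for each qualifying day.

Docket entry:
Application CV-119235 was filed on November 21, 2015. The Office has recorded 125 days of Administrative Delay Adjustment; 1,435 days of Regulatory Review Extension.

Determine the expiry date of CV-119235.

February 28, 2041

Base term: filing date + 21 years → 21 November 2036.
Administrative Delay Adjustment: +125 days → 26 March 2037.
Regulatory Review Extension: +1435 days → 28 February 2041.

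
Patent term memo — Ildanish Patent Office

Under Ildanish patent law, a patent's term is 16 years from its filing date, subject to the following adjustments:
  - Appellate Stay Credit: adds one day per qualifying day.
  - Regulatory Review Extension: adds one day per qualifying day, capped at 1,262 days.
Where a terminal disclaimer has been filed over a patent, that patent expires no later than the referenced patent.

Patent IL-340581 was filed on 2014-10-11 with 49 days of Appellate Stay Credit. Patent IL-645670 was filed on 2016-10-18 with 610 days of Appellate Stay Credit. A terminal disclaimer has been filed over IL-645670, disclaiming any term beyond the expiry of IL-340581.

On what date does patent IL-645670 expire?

Natural term of IL-645670:
  Base: filing + 16 years → 18 October 2032.
  Appellate Stay Credit: +610 days → 20 June 2034.
Expiry of referenced patent IL-340581:
  Base: filing + 16 years → 11 October 2030.
  Appellate Stay Credit: +49 days → 29 November 2030.
Terminal disclaimer: IL-645670 expires on the earlier of 20 June 2034 and 29 November 2030.

November 29, 2030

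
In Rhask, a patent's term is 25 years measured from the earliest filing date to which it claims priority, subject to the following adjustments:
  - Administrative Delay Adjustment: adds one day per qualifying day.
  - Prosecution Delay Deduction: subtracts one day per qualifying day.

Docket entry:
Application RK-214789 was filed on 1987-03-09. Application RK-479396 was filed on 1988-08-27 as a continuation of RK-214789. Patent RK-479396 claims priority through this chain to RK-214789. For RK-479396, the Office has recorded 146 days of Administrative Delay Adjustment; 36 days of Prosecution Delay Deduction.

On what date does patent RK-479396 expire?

2012-06-27

Earliest priority filing: 9 March 1987.
Base term: 9 March 1987 + 25 years → 9 March 2012.
Administrative Delay Adjustment: +146 days → 2 August 2012.
Prosecution Delay Deduction: −36 days → 27 June 2012.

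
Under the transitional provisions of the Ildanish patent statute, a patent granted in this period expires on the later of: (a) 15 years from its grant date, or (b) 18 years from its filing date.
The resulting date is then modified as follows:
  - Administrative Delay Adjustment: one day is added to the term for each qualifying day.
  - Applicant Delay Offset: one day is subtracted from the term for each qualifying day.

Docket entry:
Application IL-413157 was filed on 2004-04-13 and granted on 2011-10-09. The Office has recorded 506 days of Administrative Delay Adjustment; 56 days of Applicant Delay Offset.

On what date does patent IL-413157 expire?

2028-01-02

(a) grant + 15 years → 9 October 2026.
(b) filing + 18 years → 13 April 2022.
Later of the two: 9 October 2026.
Administrative Delay Adjustment: +506 days → 27 February 2028.
Applicant Delay Offset: −56 days → 2 January 2028.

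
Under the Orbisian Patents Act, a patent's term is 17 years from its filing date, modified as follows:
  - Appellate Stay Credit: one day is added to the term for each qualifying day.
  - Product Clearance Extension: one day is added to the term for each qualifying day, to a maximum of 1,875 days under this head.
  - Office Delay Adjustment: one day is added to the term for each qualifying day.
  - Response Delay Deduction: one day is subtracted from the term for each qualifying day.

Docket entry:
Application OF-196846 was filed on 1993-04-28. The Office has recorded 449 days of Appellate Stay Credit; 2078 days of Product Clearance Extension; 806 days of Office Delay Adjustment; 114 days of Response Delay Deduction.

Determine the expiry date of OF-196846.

July 31, 2018

Base term: filing date + 17 years → 28 April 2010.
Appellate Stay Credit: +449 days → 21 July 2011.
Product Clearance Extension: 2078 days claimed exceeds the 1875-day cap, so +1875 days → 7 September 2016.
Office Delay Adjustment: +806 days → 22 November 2018.
Response Delay Deduction: −114 days → 31 July 2018.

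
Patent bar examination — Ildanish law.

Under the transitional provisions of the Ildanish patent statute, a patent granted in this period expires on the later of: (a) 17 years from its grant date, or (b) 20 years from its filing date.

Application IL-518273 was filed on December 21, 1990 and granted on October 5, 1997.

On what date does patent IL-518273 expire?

(a) grant + 17 years → 5 October 2014.
(b) filing + 20 years → 21 December 2010.
Later of the two: 5 October 2014.

October 5, 2014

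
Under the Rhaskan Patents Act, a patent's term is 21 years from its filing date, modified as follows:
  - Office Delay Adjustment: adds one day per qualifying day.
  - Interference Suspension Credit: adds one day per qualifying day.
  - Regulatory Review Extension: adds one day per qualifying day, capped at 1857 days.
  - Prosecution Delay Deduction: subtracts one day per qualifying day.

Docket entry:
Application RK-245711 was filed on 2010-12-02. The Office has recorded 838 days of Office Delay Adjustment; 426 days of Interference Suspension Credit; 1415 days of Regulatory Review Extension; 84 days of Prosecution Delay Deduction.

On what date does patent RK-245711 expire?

January 9, 2039

Base term: filing date + 21 years → 2 December 2031.
Office Delay Adjustment: +838 days → 19 March 2034.
Interference Suspension Credit: +426 days → 19 May 2035.
Regulatory Review Extension: 1415 days (within the 1857-day cap) → +1415 days → 3 April 2039.
Prosecution Delay Deduction: −84 days → 9 January 2039.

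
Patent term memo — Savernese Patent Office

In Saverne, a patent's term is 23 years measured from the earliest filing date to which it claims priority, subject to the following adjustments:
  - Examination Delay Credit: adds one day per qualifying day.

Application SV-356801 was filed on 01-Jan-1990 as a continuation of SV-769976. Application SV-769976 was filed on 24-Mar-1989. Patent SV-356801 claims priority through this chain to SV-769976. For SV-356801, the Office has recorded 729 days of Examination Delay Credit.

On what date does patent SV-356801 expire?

Earliest priority filing: 24 March 1989.
Base term: 24 March 1989 + 23 years → 24 March 2012.
Examination Delay Credit: +729 days → 23 March 2014.

March 23, 2014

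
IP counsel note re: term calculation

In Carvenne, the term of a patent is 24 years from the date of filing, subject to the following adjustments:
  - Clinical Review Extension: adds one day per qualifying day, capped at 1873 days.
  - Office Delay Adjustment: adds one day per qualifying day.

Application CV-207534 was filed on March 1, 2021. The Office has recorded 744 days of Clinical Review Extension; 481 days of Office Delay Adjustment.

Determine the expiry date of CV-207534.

July 8, 2048

Base term: filing date + 24 years → 1 March 2045.
Clinical Review Extension: 744 days (within the 1873-day cap) → +744 days → 15 March 2047.
Office Delay Adjustment: +481 days → 8 July 2048.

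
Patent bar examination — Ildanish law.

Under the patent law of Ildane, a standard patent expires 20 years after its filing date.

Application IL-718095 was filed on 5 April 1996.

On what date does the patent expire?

Filing date + 20 years → 5 April 2016.

April 5, 2016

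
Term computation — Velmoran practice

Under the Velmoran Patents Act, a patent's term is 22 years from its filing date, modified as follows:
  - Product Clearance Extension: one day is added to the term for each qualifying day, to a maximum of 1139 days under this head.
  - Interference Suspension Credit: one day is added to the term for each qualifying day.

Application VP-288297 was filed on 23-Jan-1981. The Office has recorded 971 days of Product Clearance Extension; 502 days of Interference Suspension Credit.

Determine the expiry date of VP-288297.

2007-02-04

Base term: filing date + 22 years → 23 January 2003.
Product Clearance Extension: 971 days (within the 1139-day cap) → +971 days → 20 September 2005.
Interference Suspension Credit: +502 days → 4 February 2007.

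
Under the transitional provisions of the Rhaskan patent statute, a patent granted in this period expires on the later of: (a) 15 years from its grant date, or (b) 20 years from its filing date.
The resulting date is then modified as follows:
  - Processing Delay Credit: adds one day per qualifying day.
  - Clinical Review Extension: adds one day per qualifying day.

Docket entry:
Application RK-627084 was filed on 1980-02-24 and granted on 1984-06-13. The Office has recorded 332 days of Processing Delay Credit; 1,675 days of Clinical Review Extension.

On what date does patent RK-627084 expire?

August 23, 2005

(a) grant + 15 years → 13 June 1999.
(b) filing + 20 years → 24 February 2000.
Later of the two: 24 February 2000.
Processing Delay Credit: +332 days → 21 January 2001.
Clinical Review Extension: +1675 days → 23 August 2005.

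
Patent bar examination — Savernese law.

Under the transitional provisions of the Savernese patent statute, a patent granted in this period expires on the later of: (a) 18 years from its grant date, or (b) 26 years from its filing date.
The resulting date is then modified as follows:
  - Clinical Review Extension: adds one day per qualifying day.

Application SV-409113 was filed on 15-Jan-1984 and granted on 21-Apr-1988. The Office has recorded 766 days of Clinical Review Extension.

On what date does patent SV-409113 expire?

(a) grant + 18 years → 21 April 2006.
(b) filing + 26 years → 15 January 2010.
Later of the two: 15 January 2010.
Clinical Review Extension: +766 days → 20 February 2012.

February 20, 2012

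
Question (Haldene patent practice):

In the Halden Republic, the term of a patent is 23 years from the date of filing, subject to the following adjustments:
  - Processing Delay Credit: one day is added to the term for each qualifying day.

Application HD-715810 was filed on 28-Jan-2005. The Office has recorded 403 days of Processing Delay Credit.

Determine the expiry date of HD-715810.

2029-03-06

Base term: filing date + 23 years → 28 January 2028.
Processing Delay Credit: +403 days → 6 March 2029.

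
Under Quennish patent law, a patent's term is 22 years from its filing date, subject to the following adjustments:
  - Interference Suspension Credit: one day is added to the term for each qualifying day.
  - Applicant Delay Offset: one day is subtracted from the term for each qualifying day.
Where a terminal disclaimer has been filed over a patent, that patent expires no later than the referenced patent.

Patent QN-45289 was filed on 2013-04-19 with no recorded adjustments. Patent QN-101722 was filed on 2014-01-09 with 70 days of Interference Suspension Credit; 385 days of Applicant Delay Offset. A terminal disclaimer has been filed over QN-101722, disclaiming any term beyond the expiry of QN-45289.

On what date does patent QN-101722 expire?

Natural term of QN-101722:
  Base: filing + 22 years → 9 January 2036.
  Interference Suspension Credit: +70 days → 19 March 2036.
  Applicant Delay Offset: −385 days → 28 February 2035.
Expiry of referenced patent QN-45289:
  Base: filing + 22 years → 19 April 2035.
Terminal disclaimer: QN-101722 expires on the earlier of 28 February 2035 and 19 April 2035.

2035-02-28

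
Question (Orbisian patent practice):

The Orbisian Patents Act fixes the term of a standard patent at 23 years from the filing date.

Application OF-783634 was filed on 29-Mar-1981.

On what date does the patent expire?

2004-03-29

Filing date + 23 years → 29 March 2004.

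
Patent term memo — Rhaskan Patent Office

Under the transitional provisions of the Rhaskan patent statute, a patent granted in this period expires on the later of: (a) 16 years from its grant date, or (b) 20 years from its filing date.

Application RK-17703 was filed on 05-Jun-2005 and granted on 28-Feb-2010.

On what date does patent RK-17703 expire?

February 28, 2026

(a) grant + 16 years → 28 February 2026.
(b) filing + 20 years → 5 June 2025.
Later of the two: 28 February 2026.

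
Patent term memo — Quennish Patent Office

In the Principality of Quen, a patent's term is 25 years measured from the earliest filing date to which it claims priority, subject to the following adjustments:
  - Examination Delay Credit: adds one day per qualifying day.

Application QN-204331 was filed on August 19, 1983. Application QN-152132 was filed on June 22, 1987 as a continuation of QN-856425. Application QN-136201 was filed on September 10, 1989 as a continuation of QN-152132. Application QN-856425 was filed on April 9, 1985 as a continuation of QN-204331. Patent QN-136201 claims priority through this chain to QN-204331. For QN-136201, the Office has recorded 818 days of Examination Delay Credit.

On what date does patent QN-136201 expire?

November 15, 2010

Earliest priority filing: 19 August 1983.
Base term: 19 August 1983 + 25 years → 19 August 2008.
Examination Delay Credit: +818 days → 15 November 2010.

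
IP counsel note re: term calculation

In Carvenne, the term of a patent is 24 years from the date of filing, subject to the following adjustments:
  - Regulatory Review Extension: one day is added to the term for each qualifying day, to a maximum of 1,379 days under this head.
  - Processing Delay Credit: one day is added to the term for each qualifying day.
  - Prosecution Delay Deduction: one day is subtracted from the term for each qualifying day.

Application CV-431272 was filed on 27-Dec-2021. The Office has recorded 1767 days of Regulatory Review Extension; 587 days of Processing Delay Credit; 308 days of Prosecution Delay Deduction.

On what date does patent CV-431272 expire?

2050-07-12

Base term: filing date + 24 years → 27 December 2045.
Regulatory Review Extension: 1767 days claimed exceeds the 1379-day cap, so +1379 days → 6 October 2049.
Processing Delay Credit: +587 days → 16 May 2051.
Prosecution Delay Deduction: −308 days → 12 July 2050.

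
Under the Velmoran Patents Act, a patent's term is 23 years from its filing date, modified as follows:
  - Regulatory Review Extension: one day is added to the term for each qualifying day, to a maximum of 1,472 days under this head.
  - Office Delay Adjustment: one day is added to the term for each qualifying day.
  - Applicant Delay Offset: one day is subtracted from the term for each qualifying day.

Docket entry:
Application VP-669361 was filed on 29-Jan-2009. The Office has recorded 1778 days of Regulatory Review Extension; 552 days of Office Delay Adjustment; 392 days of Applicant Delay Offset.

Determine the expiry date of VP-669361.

Base term: filing date + 23 years → 29 January 2032.
Regulatory Review Extension: 1778 days claimed exceeds the 1472-day cap, so +1472 days → 9 February 2036.
Office Delay Adjustment: +552 days → 14 August 2037.
Applicant Delay Offset: −392 days → 18 July 2036.

July 18, 2036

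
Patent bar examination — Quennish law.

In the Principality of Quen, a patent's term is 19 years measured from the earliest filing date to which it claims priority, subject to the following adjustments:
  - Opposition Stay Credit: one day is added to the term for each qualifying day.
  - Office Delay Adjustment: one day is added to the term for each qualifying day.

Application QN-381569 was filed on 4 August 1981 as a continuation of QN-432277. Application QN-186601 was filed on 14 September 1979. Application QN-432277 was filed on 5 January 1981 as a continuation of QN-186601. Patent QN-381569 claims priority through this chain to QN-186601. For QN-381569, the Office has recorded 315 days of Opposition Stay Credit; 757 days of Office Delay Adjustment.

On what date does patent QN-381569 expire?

2001-08-21

Earliest priority filing: 14 September 1979.
Base term: 14 September 1979 + 19 years → 14 September 1998.
Opposition Stay Credit: +315 days → 26 July 1999.
Office Delay Adjustment: +757 days → 21 August 2001.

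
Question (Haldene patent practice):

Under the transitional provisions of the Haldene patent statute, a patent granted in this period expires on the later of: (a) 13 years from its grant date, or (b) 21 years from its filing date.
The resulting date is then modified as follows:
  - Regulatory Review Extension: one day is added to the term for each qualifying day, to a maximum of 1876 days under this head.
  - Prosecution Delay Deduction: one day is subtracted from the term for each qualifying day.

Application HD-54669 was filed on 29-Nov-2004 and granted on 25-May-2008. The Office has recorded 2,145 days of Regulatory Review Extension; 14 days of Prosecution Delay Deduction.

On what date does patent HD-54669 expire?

2031-01-04

(a) grant + 13 years → 25 May 2021.
(b) filing + 21 years → 29 November 2025.
Later of the two: 29 November 2025.
Regulatory Review Extension: 2145 days claimed exceeds the 1876-day cap, so +1876 days → 18 January 2031.
Prosecution Delay Deduction: −14 days → 4 January 2031.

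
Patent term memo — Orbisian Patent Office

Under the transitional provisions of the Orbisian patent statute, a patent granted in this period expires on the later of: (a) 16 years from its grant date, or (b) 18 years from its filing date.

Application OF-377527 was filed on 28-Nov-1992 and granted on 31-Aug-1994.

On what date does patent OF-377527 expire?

November 28, 2010

(a) grant + 16 years → 31 August 2010.
(b) filing + 18 years → 28 November 2010.
Later of the two: 28 November 2010.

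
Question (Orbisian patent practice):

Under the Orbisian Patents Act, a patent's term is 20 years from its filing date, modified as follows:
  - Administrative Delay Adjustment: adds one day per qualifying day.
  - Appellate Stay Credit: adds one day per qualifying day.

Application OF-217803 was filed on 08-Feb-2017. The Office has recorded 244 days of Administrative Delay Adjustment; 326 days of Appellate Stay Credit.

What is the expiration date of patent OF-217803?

Base term: filing date + 20 years → 8 February 2037.
Administrative Delay Adjustment: +244 days → 10 October 2037.
Appellate Stay Credit: +326 days → 1 September 2038.

2038-09-01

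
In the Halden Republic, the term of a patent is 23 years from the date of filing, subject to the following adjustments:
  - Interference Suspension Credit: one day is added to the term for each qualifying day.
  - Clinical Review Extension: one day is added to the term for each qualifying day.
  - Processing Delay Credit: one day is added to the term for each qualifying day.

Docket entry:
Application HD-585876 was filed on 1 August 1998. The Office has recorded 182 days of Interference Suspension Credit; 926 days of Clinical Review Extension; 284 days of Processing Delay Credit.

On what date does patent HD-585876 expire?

May 24, 2025

Base term: filing date + 23 years → 1 August 2021.
Interference Suspension Credit: +182 days → 30 January 2022.
Clinical Review Extension: +926 days → 13 August 2024.
Processing Delay Credit: +284 days → 24 May 2025.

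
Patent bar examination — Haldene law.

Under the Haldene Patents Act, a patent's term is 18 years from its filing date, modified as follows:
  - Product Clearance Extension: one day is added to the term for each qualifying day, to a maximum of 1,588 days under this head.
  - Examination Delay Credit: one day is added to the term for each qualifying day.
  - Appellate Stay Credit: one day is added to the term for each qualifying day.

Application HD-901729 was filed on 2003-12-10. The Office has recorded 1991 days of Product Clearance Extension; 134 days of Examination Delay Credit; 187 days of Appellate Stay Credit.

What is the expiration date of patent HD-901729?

2027-03-03

Base term: filing date + 18 years → 10 December 2021.
Product Clearance Extension: 1991 days claimed exceeds the 1588-day cap, so +1588 days → 16 April 2026.
Examination Delay Credit: +134 days → 28 August 2026.
Appellate Stay Credit: +187 days → 3 March 2027.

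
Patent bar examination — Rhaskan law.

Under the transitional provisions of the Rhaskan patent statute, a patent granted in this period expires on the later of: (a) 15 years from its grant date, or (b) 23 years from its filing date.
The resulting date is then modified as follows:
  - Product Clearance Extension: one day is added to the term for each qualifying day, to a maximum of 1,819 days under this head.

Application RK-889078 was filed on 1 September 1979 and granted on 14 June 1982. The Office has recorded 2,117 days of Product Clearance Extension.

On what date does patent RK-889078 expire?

(a) grant + 15 years → 14 June 1997.
(b) filing + 23 years → 1 September 2002.
Later of the two: 1 September 2002.
Product Clearance Extension: 2117 days claimed exceeds the 1819-day cap, so +1819 days → 25 August 2007.

2007-08-25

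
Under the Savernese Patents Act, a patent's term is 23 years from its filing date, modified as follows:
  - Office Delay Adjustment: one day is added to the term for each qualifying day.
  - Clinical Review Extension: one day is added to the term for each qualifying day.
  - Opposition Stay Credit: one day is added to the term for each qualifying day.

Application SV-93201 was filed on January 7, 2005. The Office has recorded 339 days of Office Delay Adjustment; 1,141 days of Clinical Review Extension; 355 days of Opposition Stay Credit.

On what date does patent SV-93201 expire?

2033-01-15

Base term: filing date + 23 years → 7 January 2028.
Office Delay Adjustment: +339 days → 11 December 2028.
Clinical Review Extension: +1141 days → 26 January 2032.
Opposition Stay Credit: +355 days → 15 January 2033.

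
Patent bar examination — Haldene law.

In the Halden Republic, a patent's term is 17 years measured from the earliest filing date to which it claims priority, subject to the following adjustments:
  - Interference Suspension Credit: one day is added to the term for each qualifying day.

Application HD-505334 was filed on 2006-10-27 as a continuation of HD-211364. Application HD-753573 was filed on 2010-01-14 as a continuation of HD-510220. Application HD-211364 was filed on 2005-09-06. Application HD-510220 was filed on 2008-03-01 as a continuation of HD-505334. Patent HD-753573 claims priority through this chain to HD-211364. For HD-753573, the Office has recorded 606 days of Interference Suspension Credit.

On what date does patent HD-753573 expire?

May 4, 2024

Earliest priority filing: 6 September 2005.
Base term: 6 September 2005 + 17 years → 6 September 2022.
Interference Suspension Credit: +606 days → 4 May 2024.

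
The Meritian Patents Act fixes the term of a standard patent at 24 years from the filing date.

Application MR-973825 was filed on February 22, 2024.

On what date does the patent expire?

2048-02-22

Filing date + 24 years → 22 February 2048.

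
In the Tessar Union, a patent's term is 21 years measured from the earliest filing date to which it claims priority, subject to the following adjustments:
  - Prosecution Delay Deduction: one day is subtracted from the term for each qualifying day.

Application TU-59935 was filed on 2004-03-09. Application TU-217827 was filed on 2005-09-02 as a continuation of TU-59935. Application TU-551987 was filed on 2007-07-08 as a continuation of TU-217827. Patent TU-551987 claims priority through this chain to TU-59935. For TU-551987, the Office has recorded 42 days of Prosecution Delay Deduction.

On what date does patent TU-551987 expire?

January 26, 2025

Earliest priority filing: 9 March 2004.
Base term: 9 March 2004 + 21 years → 9 March 2025.
Prosecution Delay Deduction: −42 days → 26 January 2025.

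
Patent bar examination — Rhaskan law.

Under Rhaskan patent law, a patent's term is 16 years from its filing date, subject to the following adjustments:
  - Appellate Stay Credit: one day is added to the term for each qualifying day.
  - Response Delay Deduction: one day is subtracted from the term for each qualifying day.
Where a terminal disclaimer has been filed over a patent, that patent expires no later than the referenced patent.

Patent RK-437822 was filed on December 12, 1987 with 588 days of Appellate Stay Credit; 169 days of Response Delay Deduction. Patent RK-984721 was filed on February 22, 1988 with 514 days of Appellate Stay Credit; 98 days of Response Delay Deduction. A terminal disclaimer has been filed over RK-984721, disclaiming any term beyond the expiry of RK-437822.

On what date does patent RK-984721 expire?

Natural term of RK-984721:
  Base: filing + 16 years → 22 February 2004.
  Appellate Stay Credit: +514 days → 20 July 2005.
  Response Delay Deduction: −98 days → 13 April 2005.
Expiry of referenced patent RK-437822:
  Base: filing + 16 years → 12 December 2003.
  Appellate Stay Credit: +588 days → 22 July 2005.
  Response Delay Deduction: −169 days → 3 February 2005.
Terminal disclaimer: RK-984721 expires on the earlier of 13 April 2005 and 3 February 2005.

2005-02-03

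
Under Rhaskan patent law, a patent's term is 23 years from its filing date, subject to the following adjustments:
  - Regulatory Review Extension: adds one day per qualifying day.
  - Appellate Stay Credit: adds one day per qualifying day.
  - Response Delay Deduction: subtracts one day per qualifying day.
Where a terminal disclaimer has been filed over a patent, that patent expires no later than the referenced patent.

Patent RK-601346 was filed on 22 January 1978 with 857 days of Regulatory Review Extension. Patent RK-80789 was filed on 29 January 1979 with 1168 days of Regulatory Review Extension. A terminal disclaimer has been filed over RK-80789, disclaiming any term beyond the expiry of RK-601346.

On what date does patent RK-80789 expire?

2003-05-29

Natural term of RK-80789:
  Base: filing + 23 years → 29 January 2002.
  Regulatory Review Extension: +1168 days → 11 April 2005.
Expiry of referenced patent RK-601346:
  Base: filing + 23 years → 22 January 2001.
  Regulatory Review Extension: +857 days → 29 May 2003.
Terminal disclaimer: RK-80789 expires on the earlier of 11 April 2005 and 29 May 2003.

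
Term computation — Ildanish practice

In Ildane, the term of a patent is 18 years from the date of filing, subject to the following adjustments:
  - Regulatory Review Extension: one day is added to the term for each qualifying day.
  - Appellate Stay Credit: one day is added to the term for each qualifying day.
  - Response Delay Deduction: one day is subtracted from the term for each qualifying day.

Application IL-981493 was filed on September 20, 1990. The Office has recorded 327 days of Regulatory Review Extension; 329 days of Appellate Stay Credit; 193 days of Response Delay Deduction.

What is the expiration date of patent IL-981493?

Base term: filing date + 18 years → 20 September 2008.
Regulatory Review Extension: +327 days → 13 August 2009.
Appellate Stay Credit: +329 days → 8 July 2010.
Response Delay Deduction: −193 days → 27 December 2009.

2009-12-27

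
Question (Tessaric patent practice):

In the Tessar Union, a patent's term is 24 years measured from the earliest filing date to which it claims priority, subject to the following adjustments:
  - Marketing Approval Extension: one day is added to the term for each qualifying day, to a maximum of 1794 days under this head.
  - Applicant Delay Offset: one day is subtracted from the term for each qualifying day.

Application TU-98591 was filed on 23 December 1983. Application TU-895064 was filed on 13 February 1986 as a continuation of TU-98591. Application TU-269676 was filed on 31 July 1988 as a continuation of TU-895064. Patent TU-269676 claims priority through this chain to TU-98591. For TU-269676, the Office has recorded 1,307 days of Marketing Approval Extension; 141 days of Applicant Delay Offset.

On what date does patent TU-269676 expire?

March 3, 2011

Earliest priority filing: 23 December 1983.
Base term: 23 December 1983 + 24 years → 23 December 2007.
Marketing Approval Extension: 1307 days (within the 1794-day cap) → +1307 days → 22 July 2011.
Applicant Delay Offset: −141 days → 3 March 2011.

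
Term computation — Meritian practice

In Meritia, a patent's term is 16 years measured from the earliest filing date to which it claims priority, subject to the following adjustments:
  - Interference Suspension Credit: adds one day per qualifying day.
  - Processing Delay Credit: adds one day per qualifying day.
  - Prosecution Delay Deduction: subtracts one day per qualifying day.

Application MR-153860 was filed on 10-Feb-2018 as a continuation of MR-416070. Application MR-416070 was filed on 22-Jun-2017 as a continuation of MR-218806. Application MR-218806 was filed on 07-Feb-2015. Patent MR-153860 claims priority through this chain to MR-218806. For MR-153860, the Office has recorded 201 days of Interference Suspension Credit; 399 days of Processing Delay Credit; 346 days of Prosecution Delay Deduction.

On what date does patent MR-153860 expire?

October 19, 2031

Earliest priority filing: 7 February 2015.
Base term: 7 February 2015 + 16 years → 7 February 2031.
Interference Suspension Credit: +201 days → 27 August 2031.
Processing Delay Credit: +399 days → 29 September 2032.
Prosecution Delay Deduction: −346 days → 19 October 2031.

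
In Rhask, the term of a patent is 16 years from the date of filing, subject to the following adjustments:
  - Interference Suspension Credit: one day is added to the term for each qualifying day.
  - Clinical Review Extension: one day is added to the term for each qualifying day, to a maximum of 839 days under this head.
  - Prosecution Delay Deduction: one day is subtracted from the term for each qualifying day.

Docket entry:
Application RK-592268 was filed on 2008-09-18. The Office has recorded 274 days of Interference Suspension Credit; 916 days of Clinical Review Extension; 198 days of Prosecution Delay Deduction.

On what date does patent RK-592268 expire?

2027-03-22

Base term: filing date + 16 years → 18 September 2024.
Interference Suspension Credit: +274 days → 19 June 2025.
Clinical Review Extension: 916 days claimed exceeds the 839-day cap, so +839 days → 6 October 2027.
Prosecution Delay Deduction: −198 days → 22 March 2027.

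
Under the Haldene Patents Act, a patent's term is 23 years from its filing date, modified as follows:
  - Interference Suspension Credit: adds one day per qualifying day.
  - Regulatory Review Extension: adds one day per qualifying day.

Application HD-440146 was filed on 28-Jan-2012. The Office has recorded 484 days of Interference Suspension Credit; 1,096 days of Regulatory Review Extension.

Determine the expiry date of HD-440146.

Base term: filing date + 23 years → 28 January 2035.
Interference Suspension Credit: +484 days → 26 May 2036.
Regulatory Review Extension: +1096 days → 27 May 2039.

2039-05-27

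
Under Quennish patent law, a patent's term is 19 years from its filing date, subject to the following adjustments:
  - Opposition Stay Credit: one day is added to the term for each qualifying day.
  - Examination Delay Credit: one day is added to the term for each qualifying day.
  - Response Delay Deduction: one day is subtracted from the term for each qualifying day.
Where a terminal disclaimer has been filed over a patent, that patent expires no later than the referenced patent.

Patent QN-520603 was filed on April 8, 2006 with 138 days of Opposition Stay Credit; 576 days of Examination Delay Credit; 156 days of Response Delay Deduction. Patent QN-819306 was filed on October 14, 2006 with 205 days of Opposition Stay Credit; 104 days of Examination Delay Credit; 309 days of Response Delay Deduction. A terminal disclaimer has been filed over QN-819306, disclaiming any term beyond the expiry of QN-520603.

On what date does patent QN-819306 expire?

October 14, 2025

Natural term of QN-819306:
  Base: filing + 19 years → 14 October 2025.
  Opposition Stay Credit: +205 days → 7 May 2026.
  Examination Delay Credit: +104 days → 19 August 2026.
  Response Delay Deduction: −309 days → 14 October 2025.
Expiry of referenced patent QN-520603:
  Base: filing + 19 years → 8 April 2025.
  Opposition Stay Credit: +138 days → 24 August 2025.
  Examination Delay Credit: +576 days → 23 March 2027.
  Response Delay Deduction: −156 days → 18 October 2026.
Terminal disclaimer: QN-819306 expires on the earlier of 14 October 2025 and 18 October 2026.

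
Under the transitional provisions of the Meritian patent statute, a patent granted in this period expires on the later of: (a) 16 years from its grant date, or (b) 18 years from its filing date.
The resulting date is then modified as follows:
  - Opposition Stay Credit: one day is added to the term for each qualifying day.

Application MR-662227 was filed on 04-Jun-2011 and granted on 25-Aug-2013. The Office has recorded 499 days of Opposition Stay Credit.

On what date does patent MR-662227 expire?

(a) grant + 16 years → 25 August 2029.
(b) filing + 18 years → 4 June 2029.
Later of the two: 25 August 2029.
Opposition Stay Credit: +499 days → 6 January 2031.

January 6, 2031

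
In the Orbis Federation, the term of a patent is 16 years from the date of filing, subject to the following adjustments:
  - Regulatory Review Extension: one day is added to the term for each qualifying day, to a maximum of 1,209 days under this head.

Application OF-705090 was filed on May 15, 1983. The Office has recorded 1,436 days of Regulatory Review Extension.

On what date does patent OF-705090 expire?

Base term: filing date + 16 years → 15 May 1999.
Regulatory Review Extension: 1436 days claimed exceeds the 1209-day cap, so +1209 days → 5 September 2002.

September 5, 2002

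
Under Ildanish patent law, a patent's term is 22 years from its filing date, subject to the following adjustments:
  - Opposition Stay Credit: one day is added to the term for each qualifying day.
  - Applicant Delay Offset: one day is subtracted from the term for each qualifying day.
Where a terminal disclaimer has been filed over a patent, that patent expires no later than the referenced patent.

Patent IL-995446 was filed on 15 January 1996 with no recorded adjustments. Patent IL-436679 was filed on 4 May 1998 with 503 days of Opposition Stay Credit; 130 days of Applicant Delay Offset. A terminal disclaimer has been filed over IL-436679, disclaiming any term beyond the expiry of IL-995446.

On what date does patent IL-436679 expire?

2018-01-15

Natural term of IL-436679:
  Base: filing + 22 years → 4 May 2020.
  Opposition Stay Credit: +503 days → 19 September 2021.
  Applicant Delay Offset: −130 days → 12 May 2021.
Expiry of referenced patent IL-995446:
  Base: filing + 22 years → 15 January 2018.
Terminal disclaimer: IL-436679 expires on the earlier of 12 May 2021 and 15 January 2018.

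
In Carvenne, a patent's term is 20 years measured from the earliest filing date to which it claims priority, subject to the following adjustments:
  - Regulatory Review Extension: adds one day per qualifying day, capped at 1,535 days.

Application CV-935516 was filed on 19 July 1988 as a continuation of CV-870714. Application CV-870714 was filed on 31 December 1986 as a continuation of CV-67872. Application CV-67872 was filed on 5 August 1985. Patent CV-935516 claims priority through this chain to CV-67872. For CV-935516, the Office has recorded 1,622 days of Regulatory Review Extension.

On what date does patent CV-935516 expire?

Earliest priority filing: 5 August 1985.
Base term: 5 August 1985 + 20 years → 5 August 2005.
Regulatory Review Extension: 1622 days claimed exceeds the 1535-day cap, so +1535 days → 18 October 2009.

2009-10-18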